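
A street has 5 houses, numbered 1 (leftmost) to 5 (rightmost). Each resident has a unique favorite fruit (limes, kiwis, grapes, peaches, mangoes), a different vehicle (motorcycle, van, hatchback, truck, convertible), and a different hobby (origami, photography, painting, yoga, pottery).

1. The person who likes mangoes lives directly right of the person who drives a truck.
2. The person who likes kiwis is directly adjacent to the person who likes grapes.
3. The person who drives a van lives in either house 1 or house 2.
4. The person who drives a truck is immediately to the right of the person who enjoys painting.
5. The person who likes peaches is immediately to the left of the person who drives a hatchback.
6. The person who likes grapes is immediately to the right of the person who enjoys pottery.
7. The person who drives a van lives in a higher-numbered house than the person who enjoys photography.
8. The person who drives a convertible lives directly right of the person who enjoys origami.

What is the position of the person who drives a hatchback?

The person who drives a van is in house 2 (clue 7).
From clue 7, the person who enjoys photography must be in house 1.
House 1 vehicle: only motorcycle fits.
House 5 hobby: only yoga fits.
That leaves limes as the favorite fruit for house 1.
The person who likes mangoes is narrowed to house 4 or 5; consider each.
Placing it in house 4 leads to a contradiction, so it's in house 5.
From clue 1, the person who drives a truck must be in house 4.
From clue 4, the person who enjoys painting must be in house 3.
From clue 6, the person who likes grapes must be in house 3.
From clue 6, the person who enjoys pottery must be in house 2.
House 4's hobby must be origami (nothing else left).
The person who drives a convertible is in house 5 (clue 8).
House 3's vehicle must be hatchback (nothing else left).
Clue 5 places the person who likes peaches in house 2.
So house 4 gets kiwis for favorite fruit.
So: house 1 = limes/motorcycle/photography, house 2 = peaches/van/pottery, house 3 = grapes/hatchback/painting, house 4 = kiwis/truck/origami, house 5 = mangoes/convertible/yoga.

3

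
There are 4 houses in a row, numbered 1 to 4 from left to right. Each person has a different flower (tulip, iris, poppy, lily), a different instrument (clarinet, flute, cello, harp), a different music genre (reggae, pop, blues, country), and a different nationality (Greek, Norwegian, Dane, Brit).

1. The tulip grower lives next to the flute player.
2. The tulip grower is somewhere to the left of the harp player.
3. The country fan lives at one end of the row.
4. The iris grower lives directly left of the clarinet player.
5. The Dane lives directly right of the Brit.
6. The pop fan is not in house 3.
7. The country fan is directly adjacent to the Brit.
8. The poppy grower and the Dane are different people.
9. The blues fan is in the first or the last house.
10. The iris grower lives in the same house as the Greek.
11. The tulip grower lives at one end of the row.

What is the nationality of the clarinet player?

Clue 11: the tulip grower is in house 1.
House 3's music genre must be reggae (nothing else left).
From clue 1, the flute player must be in house 2.
The only instrument still possible for house 1 is cello.
House 2 music genre: only pop fits.
That leaves Norwegian as the nationality for house 1.
So house 4 gets Dane for nationality.
Clue 5 places the Brit in house 3.
The country fan is in house 4 (clue 7).
So house 4 gets lily for flower.
House 1's music genre must be blues (nothing else left).
House 2 nationality: only Greek fits.
Clue 10 places the iris grower in house 2.
So house 3 gets poppy for flower.
The clarinet player is in house 3 (clue 4).
The only instrument still possible for house 4 is harp.
So: house 1 = tulip/cello/blues/Norwegian, house 2 = iris/flute/pop/Greek, house 3 = poppy/clarinet/reggae/Brit, house 4 = lily/harp/country/Dane.

Brit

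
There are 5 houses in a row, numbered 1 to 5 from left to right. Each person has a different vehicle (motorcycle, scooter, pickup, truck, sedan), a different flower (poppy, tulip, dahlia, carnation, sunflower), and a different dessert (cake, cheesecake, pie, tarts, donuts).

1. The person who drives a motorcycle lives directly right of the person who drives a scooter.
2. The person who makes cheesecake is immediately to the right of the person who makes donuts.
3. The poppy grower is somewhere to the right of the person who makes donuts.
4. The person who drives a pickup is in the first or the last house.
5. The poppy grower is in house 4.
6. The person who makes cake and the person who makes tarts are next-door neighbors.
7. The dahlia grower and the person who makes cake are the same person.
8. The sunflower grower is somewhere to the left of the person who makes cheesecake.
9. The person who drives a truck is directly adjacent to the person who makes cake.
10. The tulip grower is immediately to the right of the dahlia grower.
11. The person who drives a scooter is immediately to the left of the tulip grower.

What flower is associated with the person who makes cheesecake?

By clue 5, the poppy grower is in house 4.
House 5 flower: only carnation fits.
House 4's vehicle must be sedan (nothing else left).
The only vehicle still possible for house 5 is pickup.
So house 5 gets pie for dessert.
So house 4 gets cheesecake for dessert.
The person who makes donuts is in house 3 (clue 2).
The person who drives a motorcycle is narrowed to house 2 or 3; consider each.
Placing it in house 2 leads to a contradiction, so it's in house 3.
By clue 1, the person who drives a scooter is in house 2.
By clue 11, the tulip grower is in house 3.
So house 1 gets truck for vehicle.
Clue 9 places the person who makes cake in house 2.
From clue 10, the dahlia grower must be in house 2.
House 1 flower: only sunflower fits.
The only dessert still possible for house 1 is tarts.
So: house 1 = truck/sunflower/tarts, house 2 = scooter/dahlia/cake, house 3 = motorcycle/tulip/donuts, house 4 = sedan/poppy/cheesecake, house 5 = pickup/carnation/pie.

poppy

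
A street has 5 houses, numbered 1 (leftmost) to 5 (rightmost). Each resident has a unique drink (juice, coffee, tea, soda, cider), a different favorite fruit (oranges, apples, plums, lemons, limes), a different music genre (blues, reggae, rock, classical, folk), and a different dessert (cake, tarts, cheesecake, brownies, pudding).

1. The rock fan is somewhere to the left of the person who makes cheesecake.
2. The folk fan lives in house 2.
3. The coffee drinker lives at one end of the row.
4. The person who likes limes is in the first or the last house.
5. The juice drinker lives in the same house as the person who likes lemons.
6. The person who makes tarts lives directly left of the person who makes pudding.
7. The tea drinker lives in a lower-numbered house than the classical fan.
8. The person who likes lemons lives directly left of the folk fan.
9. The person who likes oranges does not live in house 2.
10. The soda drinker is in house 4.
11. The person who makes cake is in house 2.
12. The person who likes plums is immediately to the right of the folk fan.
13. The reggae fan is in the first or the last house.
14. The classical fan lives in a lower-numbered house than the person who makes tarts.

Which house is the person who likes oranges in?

Clue 2: the folk fan is in house 2.
The person who likes lemons is in house 1 (clue 8).
The soda drinker is in house 4 (clue 10).
From clue 11, the person who makes cake must be in house 2.
By clue 12, the person who likes plums is in house 3.
House 2's favorite fruit must be apples (nothing else left).
That leaves oranges as the favorite fruit for house 4.
So house 5 gets limes for favorite fruit.
House 1's dessert must be brownies (nothing else left).
Clue 5 places the juice drinker in house 1.
Clue 14 places the person who makes tarts in house 4.
So house 2 gets tea for drink.
That leaves cider as the drink for house 3.
The only drink still possible for house 5 is coffee.
The only music genre still possible for house 3 is classical.
House 3 dessert: only cheesecake fits.
The only dessert still possible for house 5 is pudding.
The rock fan is in house 1 (clue 1).
House 4 music genre: only blues fits.
House 5 music genre: only reggae fits.
So: house 1 = juice/lemons/rock/brownies, house 2 = tea/apples/folk/cake, house 3 = cider/plums/classical/cheesecake, house 4 = soda/oranges/blues/tarts, house 5 = coffee/limes/reggae/pudding.

4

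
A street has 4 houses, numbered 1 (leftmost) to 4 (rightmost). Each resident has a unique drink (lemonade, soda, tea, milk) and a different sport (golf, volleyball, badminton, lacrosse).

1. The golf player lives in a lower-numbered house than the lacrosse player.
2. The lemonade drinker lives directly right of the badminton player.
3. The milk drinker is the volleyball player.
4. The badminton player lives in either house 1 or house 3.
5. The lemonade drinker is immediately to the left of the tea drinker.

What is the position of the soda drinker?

1

Clue 2: the lemonade drinker is in house 2.
From clue 2, the badminton player must be in house 1.
From clue 5, the tea drinker must be in house 3.
Clue 3 places the milk drinker in house 4.
The volleyball player is in house 4 (clue 3).
House 1's drink must be soda (nothing else left).
House 2 sport: only golf fits.
The only sport still possible for house 3 is lacrosse.
So: house 1 = soda/badminton, house 2 = lemonade/golf, house 3 = tea/lacrosse, house 4 = milk/volleyball.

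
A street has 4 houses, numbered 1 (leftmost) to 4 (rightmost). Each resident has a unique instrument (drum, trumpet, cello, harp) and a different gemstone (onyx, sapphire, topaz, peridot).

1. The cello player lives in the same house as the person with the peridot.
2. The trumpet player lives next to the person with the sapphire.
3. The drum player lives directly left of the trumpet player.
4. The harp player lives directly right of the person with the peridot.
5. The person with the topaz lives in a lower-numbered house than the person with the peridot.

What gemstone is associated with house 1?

So house 1 gets drum for instrument.
Clue 3 places the trumpet player in house 2.
So house 3 gets cello for instrument.
The only instrument still possible for house 4 is harp.
By clue 1, the person with the peridot is in house 3.
So house 4 gets onyx for gemstone.
House 1's gemstone must be sapphire (nothing else left).
So house 2 gets topaz for gemstone.
So: house 1 = drum/sapphire, house 2 = trumpet/topaz, house 3 = cello/peridot, house 4 = harp/onyx.

sapphire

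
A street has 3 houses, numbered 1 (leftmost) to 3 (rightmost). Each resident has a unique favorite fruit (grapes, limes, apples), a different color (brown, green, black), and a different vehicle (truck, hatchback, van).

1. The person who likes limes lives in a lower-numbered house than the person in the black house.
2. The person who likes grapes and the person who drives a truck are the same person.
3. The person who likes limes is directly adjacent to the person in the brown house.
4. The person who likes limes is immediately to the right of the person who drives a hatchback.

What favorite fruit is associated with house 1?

By clue 4, the person who likes limes is in house 2.
Clue 4: the person who drives a hatchback is in house 1.
Clue 1: the person in the black house is in house 3.
By clue 2, the person who likes grapes is in house 3.
From clue 2, the person who drives a truck must be in house 3.
House 1's favorite fruit must be apples (nothing else left).
The only color still possible for house 2 is green.
So house 2 gets van for vehicle.
So house 1 gets brown for color.
So: house 1 = apples/brown/hatchback, house 2 = limes/green/van, house 3 = grapes/black/truck.

apples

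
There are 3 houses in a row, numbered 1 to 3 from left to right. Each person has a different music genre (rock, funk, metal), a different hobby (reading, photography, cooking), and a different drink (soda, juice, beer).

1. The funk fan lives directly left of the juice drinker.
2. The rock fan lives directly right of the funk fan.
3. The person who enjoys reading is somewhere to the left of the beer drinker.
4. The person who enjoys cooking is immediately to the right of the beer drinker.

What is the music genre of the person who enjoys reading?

From clue 4, the person who enjoys cooking must be in house 3.
From clue 4, the beer drinker must be in house 2.
House 1 drink: only soda fits.
House 3's drink must be juice (nothing else left).
The funk fan is in house 2 (clue 1).
From clue 2, the rock fan must be in house 3.
The person who enjoys reading is in house 1 (clue 3).
The only music genre still possible for house 1 is metal.
House 2's hobby must be photography (nothing else left).
So: house 1 = metal/reading/soda, house 2 = funk/photography/beer, house 3 = rock/cooking/juice.

metal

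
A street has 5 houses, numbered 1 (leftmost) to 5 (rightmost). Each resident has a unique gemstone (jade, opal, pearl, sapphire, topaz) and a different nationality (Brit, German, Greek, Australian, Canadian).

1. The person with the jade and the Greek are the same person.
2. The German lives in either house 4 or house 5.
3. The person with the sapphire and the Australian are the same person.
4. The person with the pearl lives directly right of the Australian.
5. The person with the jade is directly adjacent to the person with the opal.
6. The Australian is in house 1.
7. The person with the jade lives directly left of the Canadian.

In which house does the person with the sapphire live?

1

Clue 6: the Australian is in house 1.
Clue 3 places the person with the sapphire in house 1.
Clue 4 places the person with the pearl in house 2.
That leaves Brit as the nationality for house 2.
So house 3 gets Greek for nationality.
Clue 1: the person with the jade is in house 3.
Clue 5 places the person with the opal in house 4.
Clue 7 places the Canadian in house 4.
House 5's gemstone must be topaz (nothing else left).
House 5 nationality: only German fits.
So: house 1 = sapphire/Australian, house 2 = pearl/Brit, house 3 = jade/Greek, house 4 = opal/Canadian, house 5 = topaz/German.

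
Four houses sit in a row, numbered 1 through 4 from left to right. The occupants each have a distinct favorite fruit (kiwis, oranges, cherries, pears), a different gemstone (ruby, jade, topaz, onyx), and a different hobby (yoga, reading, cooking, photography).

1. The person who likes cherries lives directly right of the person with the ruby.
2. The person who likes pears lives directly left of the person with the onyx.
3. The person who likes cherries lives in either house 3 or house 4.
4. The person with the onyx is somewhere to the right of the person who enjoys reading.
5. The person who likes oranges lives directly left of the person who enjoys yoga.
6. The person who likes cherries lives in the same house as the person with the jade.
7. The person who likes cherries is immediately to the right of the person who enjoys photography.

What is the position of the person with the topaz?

1

That leaves topaz as the gemstone for house 1.
The person who likes cherries is narrowed to house 3 or 4; consider each.
Placing it in house 3 leads to a contradiction, so it's in house 4.
Clue 1: the person with the ruby is in house 3.
By clue 6, the person with the jade is in house 4.
By clue 7, the person who enjoys photography is in house 3.
So house 2 gets onyx for gemstone.
By clue 2, the person who likes pears is in house 1.
By clue 4, the person who enjoys reading is in house 1.
House 2 favorite fruit: only kiwis fits.
So house 3 gets oranges for favorite fruit.
The person who enjoys yoga is in house 4 (clue 5).
The only hobby still possible for house 2 is cooking.
So: house 1 = pears/topaz/reading, house 2 = kiwis/onyx/cooking, house 3 = oranges/ruby/photography, house 4 = cherries/jade/yoga.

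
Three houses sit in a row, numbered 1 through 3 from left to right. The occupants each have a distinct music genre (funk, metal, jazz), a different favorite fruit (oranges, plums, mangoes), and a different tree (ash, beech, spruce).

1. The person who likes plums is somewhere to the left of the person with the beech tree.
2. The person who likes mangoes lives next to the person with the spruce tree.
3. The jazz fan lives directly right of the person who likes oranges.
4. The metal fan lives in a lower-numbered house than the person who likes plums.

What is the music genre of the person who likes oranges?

From clue 4, the metal fan must be in house 1.
Clue 4: the person who likes plums is in house 2.
House 3 favorite fruit: only mangoes fits.
From clue 1, the person with the beech tree must be in house 3.
Clue 2 places the person with the spruce tree in house 2.
Clue 3 places the jazz fan in house 2.
House 3 music genre: only funk fits.
The only favorite fruit still possible for house 1 is oranges.
The only tree still possible for house 1 is ash.
So: house 1 = metal/oranges/ash, house 2 = jazz/plums/spruce, house 3 = funk/mangoes/beech.

metal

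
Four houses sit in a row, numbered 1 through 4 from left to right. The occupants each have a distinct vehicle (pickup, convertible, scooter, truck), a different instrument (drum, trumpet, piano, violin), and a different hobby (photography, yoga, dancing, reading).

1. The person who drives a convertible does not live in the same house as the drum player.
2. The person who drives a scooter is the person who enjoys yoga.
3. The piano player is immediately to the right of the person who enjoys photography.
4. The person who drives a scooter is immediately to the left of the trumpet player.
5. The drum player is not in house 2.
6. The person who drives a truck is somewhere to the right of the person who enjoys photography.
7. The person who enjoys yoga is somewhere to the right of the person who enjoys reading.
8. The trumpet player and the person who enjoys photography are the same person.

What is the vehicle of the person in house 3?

convertible

Clue 4 places the person who drives a scooter in house 2.
Clue 4 places the trumpet player in house 3.
From clue 8, the person who enjoys photography must be in house 3.
The only instrument still possible for house 2 is violin.
House 4 instrument: only piano fits.
The only hobby still possible for house 1 is reading.
House 2's hobby must be yoga (nothing else left).
House 4 hobby: only dancing fits.
Clue 6 places the person who drives a truck in house 4.
So house 1 gets pickup for vehicle.
House 3 vehicle: only convertible fits.
The only instrument still possible for house 1 is drum.
So: house 1 = pickup/drum/reading, house 2 = scooter/violin/yoga, house 3 = convertible/trumpet/photography, house 4 = truck/piano/dancing.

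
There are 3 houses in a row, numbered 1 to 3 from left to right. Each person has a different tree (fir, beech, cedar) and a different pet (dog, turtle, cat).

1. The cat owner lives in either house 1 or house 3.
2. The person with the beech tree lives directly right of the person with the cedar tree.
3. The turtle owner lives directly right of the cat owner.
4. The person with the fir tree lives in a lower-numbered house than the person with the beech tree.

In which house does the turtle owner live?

2

By clue 3, the turtle owner is in house 2.
Clue 3 places the cat owner in house 1.
House 3 tree: only beech fits.
The only pet still possible for house 3 is dog.
Clue 2: the person with the cedar tree is in house 2.
House 1 tree: only fir fits.
So: house 1 = fir/cat, house 2 = cedar/turtle, house 3 = beech/dog.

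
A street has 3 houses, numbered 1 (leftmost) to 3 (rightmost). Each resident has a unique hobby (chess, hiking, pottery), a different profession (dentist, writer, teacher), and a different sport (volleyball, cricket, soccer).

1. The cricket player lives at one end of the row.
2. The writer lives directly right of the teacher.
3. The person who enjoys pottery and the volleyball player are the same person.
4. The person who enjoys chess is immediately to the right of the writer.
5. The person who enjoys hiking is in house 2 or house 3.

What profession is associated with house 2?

writer

From clue 4, the person who enjoys chess must be in house 3.
By clue 4, the writer is in house 2.
House 1's hobby must be pottery (nothing else left).
That leaves hiking as the hobby for house 2.
So house 1 gets teacher for profession.
That leaves dentist as the profession for house 3.
By clue 3, the volleyball player is in house 1.
That leaves soccer as the sport for house 2.
The only sport still possible for house 3 is cricket.
So: house 1 = pottery/teacher/volleyball, house 2 = hiking/writer/soccer, house 3 = chess/dentist/cricket.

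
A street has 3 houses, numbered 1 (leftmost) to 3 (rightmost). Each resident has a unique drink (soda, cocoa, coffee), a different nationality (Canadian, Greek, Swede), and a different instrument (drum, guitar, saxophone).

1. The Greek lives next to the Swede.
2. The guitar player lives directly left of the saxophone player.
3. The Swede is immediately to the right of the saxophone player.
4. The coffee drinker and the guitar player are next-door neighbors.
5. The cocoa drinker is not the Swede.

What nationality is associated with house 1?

Canadian

Clue 3 places the Swede in house 3.
The saxophone player is in house 2 (clue 3).
So house 3 gets drum for instrument.
The Greek is in house 2 (clue 1).
From clue 4, the coffee drinker must be in house 2.
That leaves soda as the drink for house 3.
So house 1 gets Canadian for nationality.
The only instrument still possible for house 1 is guitar.
House 1's drink must be cocoa (nothing else left).
So: house 1 = cocoa/Canadian/guitar, house 2 = coffee/Greek/saxophone, house 3 = soda/Swede/drum.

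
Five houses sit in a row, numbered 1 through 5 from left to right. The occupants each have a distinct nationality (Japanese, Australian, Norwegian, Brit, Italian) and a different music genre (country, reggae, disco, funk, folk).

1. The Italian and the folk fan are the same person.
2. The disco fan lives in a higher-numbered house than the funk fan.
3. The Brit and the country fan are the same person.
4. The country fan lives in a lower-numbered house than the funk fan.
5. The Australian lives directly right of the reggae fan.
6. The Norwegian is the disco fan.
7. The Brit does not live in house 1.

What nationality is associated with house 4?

The Brit is narrowed to house 2 or 3; consider each.
Placing it in house 3 leads to a contradiction, so it's in house 2.
Clue 3 places the country fan in house 2.
House 1 music genre: only folk fits.
House 5's music genre must be disco (nothing else left).
From clue 1, the Italian must be in house 1.
Clue 6: the Norwegian is in house 5.
So house 3 gets Japanese for nationality.
House 4's nationality must be Australian (nothing else left).
From clue 5, the reggae fan must be in house 3.
That leaves funk as the music genre for house 4.
So: house 1 = Italian/folk, house 2 = Brit/country, house 3 = Japanese/reggae, house 4 = Australian/funk, house 5 = Norwegian/disco.

Australian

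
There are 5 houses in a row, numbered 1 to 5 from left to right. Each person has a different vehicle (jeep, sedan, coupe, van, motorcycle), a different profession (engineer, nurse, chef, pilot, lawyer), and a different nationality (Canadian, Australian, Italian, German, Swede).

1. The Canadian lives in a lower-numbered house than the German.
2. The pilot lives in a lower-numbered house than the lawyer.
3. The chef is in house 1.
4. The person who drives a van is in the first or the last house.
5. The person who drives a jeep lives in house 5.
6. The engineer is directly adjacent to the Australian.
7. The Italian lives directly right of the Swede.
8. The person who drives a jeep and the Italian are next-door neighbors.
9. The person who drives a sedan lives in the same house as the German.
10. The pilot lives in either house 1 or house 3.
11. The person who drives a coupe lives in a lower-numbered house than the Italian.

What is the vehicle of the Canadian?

van

The chef is in house 1 (clue 3).
By clue 5, the person who drives a jeep is in house 5.
Clue 8: the Italian is in house 4.
House 1 vehicle: only van fits.
House 3 profession: only pilot fits.
Clue 7 places the Swede in house 3.
The only vehicle still possible for house 4 is motorcycle.
The only nationality still possible for house 5 is Australian.
The Canadian is in house 1 (clue 1).
By clue 6, the engineer is in house 4.
Clue 9 places the person who drives a sedan in house 2.
The only vehicle still possible for house 3 is coupe.
House 2 profession: only nurse fits.
That leaves lawyer as the profession for house 5.
So house 2 gets German for nationality.
So: house 1 = van/chef/Canadian, house 2 = sedan/nurse/German, house 3 = coupe/pilot/Swede, house 4 = motorcycle/engineer/Italian, house 5 = jeep/lawyer/Australian.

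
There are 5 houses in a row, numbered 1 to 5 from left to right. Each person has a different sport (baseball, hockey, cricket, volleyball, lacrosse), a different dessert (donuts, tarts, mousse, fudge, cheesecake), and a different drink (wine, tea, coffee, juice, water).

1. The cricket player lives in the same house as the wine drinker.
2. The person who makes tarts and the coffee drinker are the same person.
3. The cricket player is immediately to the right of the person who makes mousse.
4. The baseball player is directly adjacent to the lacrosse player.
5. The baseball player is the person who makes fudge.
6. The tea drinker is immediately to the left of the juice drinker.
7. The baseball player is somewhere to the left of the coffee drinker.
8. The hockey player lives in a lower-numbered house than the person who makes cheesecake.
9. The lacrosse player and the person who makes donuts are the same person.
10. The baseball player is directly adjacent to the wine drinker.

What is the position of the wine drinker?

The baseball player is narrowed to house 1 or 2 or 3 or 4; consider each.
Placing it in house 1 and house 2 and house 4 leads to a contradiction, so it's in house 3.
Clue 5: the person who makes fudge is in house 3.
The only dessert still possible for house 1 is mousse.
Clue 3: the cricket player is in house 2.
The only sport still possible for house 4 is lacrosse.
House 5's sport must be volleyball (nothing else left).
By clue 1, the wine drinker is in house 2.
Clue 9: the person who makes donuts is in house 4.
The only sport still possible for house 1 is hockey.
So house 2 gets cheesecake for dessert.
House 5 dessert: only tarts fits.
Clue 2: the coffee drinker is in house 5.
House 1 drink: only water fits.
The only drink still possible for house 3 is tea.
House 4's drink must be juice (nothing else left).
So: house 1 = hockey/mousse/water, house 2 = cricket/cheesecake/wine, house 3 = baseball/fudge/tea, house 4 = lacrosse/donuts/juice, house 5 = volleyball/tarts/coffee.

2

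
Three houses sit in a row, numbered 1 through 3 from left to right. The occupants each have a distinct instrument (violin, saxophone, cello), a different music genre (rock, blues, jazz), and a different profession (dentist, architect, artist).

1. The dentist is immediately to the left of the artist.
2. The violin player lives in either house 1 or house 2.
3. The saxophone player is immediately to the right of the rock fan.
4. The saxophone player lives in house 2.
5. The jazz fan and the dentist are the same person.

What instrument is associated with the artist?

By clue 4, the saxophone player is in house 2.
House 3's instrument must be cello (nothing else left).
So house 3 gets blues for music genre.
The rock fan is in house 1 (clue 3).
House 1 instrument: only violin fits.
House 2's music genre must be jazz (nothing else left).
The dentist is in house 2 (clue 5).
The only profession still possible for house 1 is architect.
The only profession still possible for house 3 is artist.
So: house 1 = violin/rock/architect, house 2 = saxophone/jazz/dentist, house 3 = cello/blues/artist.

cello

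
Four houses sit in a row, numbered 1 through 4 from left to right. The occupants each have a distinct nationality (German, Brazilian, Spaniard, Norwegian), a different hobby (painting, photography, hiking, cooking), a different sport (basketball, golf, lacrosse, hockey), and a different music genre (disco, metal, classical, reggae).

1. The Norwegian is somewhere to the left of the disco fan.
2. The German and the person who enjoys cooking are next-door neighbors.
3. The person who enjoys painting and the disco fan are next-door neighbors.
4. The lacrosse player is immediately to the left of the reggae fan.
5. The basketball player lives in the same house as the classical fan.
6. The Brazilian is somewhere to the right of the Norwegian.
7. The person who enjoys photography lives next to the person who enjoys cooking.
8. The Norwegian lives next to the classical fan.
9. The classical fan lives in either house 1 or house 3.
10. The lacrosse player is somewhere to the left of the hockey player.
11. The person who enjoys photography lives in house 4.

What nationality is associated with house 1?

Spaniard

Clue 11 places the person who enjoys photography in house 4.
The person who enjoys cooking is in house 3 (clue 7).
From clue 8, the Norwegian must be in house 2.
Clue 2: the German is in house 4.
The person who enjoys painting is in house 2 (clue 3).
Clue 3 places the disco fan in house 3.
That leaves Spaniard as the nationality for house 1.
House 3's nationality must be Brazilian (nothing else left).
House 1's hobby must be hiking (nothing else left).
House 1's music genre must be classical (nothing else left).
Clue 5: the basketball player is in house 1.
That leaves lacrosse as the sport for house 3.
Clue 4: the reggae fan is in house 4.
Clue 10: the hockey player is in house 4.
So house 2 gets golf for sport.
House 2's music genre must be metal (nothing else left).
So: house 1 = Spaniard/hiking/basketball/classical, house 2 = Norwegian/painting/golf/metal, house 3 = Brazilian/cooking/lacrosse/disco, house 4 = German/photography/hockey/reggae.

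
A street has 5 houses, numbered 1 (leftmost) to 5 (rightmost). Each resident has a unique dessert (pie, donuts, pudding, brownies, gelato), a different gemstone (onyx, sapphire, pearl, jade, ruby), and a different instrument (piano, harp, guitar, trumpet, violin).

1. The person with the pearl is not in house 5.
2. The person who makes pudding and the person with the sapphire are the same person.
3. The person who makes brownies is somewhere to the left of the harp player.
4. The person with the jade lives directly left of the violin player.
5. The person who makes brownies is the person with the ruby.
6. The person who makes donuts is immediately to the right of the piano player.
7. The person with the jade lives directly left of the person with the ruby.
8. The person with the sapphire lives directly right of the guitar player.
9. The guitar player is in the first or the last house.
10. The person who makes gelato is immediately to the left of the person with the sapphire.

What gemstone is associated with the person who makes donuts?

The guitar player is in house 1 (clue 9).
Clue 8 places the person with the sapphire in house 2.
Clue 10: the person who makes gelato is in house 1.
House 5 gemstone: only onyx fits.
From clue 2, the person who makes pudding must be in house 2.
Clue 7 places the person with the jade in house 3.
By clue 7, the person with the ruby is in house 4.
So house 1 gets pearl for gemstone.
From clue 4, the violin player must be in house 4.
Clue 5 places the person who makes brownies in house 4.
Clue 6: the person who makes donuts is in house 3.
By clue 6, the piano player is in house 2.
So house 5 gets pie for dessert.
That leaves trumpet as the instrument for house 3.
That leaves harp as the instrument for house 5.
So: house 1 = gelato/pearl/guitar, house 2 = pudding/sapphire/piano, house 3 = donuts/jade/trumpet, house 4 = brownies/ruby/violin, house 5 = pie/onyx/harp.

jade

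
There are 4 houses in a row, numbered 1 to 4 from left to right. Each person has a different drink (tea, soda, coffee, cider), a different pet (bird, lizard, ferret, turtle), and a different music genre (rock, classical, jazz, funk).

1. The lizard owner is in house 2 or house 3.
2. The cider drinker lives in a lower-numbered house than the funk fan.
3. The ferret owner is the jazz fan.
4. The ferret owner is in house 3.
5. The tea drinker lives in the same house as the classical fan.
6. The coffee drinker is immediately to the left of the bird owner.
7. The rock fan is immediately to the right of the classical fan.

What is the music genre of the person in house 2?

The ferret owner is in house 3 (clue 4).
House 1's pet must be turtle (nothing else left).
The only pet still possible for house 4 is bird.
The jazz fan is in house 3 (clue 3).
From clue 6, the coffee drinker must be in house 3.
That leaves soda as the drink for house 4.
The only pet still possible for house 2 is lizard.
House 1's music genre must be classical (nothing else left).
By clue 5, the tea drinker is in house 1.
From clue 7, the rock fan must be in house 2.
So house 2 gets cider for drink.
The only music genre still possible for house 4 is funk.
So: house 1 = tea/turtle/classical, house 2 = cider/lizard/rock, house 3 = coffee/ferret/jazz, house 4 = soda/bird/funk.

rock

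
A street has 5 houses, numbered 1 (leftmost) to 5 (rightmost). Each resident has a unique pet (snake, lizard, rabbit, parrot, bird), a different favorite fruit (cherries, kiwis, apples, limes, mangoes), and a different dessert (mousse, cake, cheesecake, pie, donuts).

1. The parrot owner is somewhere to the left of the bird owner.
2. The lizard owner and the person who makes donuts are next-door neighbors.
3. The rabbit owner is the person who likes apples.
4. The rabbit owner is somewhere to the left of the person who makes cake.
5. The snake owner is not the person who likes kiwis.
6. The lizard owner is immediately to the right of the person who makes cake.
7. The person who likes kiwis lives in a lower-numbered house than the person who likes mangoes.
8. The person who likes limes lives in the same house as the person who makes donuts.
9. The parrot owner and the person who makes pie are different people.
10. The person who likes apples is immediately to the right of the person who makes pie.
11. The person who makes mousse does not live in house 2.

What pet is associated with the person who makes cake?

parrot

The lizard owner is narrowed to house 4 or 5; consider each.
Placing it in house 5 leads to a contradiction, so it's in house 4.
Clue 6: the person who makes cake is in house 3.
So house 5 gets donuts for dessert.
The rabbit owner is in house 2 (clue 4).
Clue 8: the person who likes limes is in house 5.
By clue 3, the person who likes apples is in house 2.
Clue 10: the person who makes pie is in house 1.
House 2's dessert must be cheesecake (nothing else left).
That leaves mousse as the dessert for house 4.
By clue 9, the parrot owner is in house 3.
So house 1 gets snake for pet.
That leaves bird as the pet for house 5.
The person who likes kiwis is in house 3 (clue 5).
By clue 7, the person who likes mangoes is in house 4.
House 1's favorite fruit must be cherries (nothing else left).
So: house 1 = snake/cherries/pie, house 2 = rabbit/apples/cheesecake, house 3 = parrot/kiwis/cake, house 4 = lizard/mangoes/mousse, house 5 = bird/limes/donuts.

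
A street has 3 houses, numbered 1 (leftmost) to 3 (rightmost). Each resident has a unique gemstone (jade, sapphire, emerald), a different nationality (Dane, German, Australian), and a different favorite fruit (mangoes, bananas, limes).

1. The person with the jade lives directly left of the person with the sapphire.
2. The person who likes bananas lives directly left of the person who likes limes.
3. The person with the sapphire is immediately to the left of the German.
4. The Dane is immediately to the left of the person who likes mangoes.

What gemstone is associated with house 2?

sapphire

From clue 3, the person with the sapphire must be in house 2.
By clue 3, the German is in house 3.
House 3's gemstone must be emerald (nothing else left).
The only favorite fruit still possible for house 1 is bananas.
From clue 2, the person who likes limes must be in house 2.
House 1 gemstone: only jade fits.
So house 3 gets mangoes for favorite fruit.
Clue 4: the Dane is in house 2.
So house 1 gets Australian for nationality.
So: house 1 = jade/Australian/bananas, house 2 = sapphire/Dane/limes, house 3 = emerald/German/mangoes.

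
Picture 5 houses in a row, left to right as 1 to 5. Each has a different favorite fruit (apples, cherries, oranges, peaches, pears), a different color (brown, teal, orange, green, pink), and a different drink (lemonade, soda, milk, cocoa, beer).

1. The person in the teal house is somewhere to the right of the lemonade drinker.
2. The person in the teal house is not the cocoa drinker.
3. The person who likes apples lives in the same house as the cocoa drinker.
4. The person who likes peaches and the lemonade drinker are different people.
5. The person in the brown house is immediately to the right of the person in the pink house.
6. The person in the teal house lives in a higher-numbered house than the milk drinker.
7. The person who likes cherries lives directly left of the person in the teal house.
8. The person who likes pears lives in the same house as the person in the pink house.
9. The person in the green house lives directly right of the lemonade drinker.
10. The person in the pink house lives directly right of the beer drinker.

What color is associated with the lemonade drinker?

orange

So house 1 gets orange for color.
The person who likes pears is narrowed to house 2 or 3 or 4; consider each.
Placing it in house 2 and house 3 leads to a contradiction, so it's in house 4.
From clue 8, the person in the pink house must be in house 4.
By clue 10, the beer drinker is in house 3.
By clue 5, the person in the brown house is in house 5.
The only drink still possible for house 4 is soda.
The only drink still possible for house 5 is cocoa.
Clue 3: the person who likes apples is in house 5.
The person who likes cherries is narrowed to house 1 or 2; consider each.
Placing it in house 1 leads to a contradiction, so it's in house 2.
The person in the teal house is in house 3 (clue 7).
The only color still possible for house 2 is green.
Clue 9 places the lemonade drinker in house 1.
So house 2 gets milk for drink.
Clue 4: the person who likes peaches is in house 3.
House 1's favorite fruit must be oranges (nothing else left).
So: house 1 = oranges/orange/lemonade, house 2 = cherries/green/milk, house 3 = peaches/teal/beer, house 4 = pears/pink/soda, house 5 = apples/brown/cocoa.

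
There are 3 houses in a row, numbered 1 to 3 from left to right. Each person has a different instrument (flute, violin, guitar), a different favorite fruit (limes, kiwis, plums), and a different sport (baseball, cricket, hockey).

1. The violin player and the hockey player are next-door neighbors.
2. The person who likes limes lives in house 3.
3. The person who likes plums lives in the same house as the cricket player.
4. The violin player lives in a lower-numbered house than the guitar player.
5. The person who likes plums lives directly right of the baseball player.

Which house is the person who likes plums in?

2

Clue 2 places the person who likes limes in house 3.
That leaves kiwis as the favorite fruit for house 1.
So house 2 gets plums for favorite fruit.
Clue 3 places the cricket player in house 2.
From clue 5, the baseball player must be in house 1.
House 3's sport must be hockey (nothing else left).
The violin player is in house 2 (clue 1).
From clue 4, the guitar player must be in house 3.
House 1 instrument: only flute fits.
So: house 1 = flute/kiwis/baseball, house 2 = violin/plums/cricket, house 3 = guitar/limes/hockey.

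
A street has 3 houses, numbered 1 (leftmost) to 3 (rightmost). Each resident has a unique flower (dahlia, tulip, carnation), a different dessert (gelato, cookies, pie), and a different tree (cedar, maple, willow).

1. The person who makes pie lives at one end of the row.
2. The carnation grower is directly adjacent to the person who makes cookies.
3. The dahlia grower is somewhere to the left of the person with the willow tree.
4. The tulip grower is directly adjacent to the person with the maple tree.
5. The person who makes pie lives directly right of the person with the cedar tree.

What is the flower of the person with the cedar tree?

tulip

From clue 5, the person who makes pie must be in house 3.
Clue 5 places the person with the cedar tree in house 2.
House 1 tree: only maple fits.
So house 3 gets willow for tree.
The tulip grower is in house 2 (clue 4).
House 3's flower must be carnation (nothing else left).
By clue 2, the person who makes cookies is in house 2.
The only flower still possible for house 1 is dahlia.
The only dessert still possible for house 1 is gelato.
So: house 1 = dahlia/gelato/maple, house 2 = tulip/cookies/cedar, house 3 = carnation/pie/willow.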